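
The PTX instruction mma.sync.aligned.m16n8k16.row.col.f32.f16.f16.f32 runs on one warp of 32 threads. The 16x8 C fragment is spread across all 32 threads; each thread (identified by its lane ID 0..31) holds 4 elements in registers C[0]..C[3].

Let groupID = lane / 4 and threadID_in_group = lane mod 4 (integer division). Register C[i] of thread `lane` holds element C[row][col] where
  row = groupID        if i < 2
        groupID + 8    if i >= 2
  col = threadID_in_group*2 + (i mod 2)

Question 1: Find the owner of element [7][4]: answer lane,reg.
r=7→G=7,rhi=0  c=4→T=2,p=0
L=7*4+2=30  i=0*2+0=0

30,0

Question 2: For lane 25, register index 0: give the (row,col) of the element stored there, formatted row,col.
6,2

L=25->g=25>>2=6, t=25&3=1
[0]->row 6+0=6  col 1·2+0=2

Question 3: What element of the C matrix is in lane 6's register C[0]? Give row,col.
L=6->gid=6>>2=1, tid=6&3=2
[0]->row 1+0=1  col 2·2+0=4

1,4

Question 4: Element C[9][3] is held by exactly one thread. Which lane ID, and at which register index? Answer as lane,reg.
r=9→G=1,rhi=1  c=3→T=1,p=1
L=1*4+1=5  i=1*2+1=3

5,3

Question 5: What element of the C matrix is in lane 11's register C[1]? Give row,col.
2,7

lane 11: gid=2 (11/4), tid=3 (11%4)
i=1: r=2+0=2, c=3*2+1=7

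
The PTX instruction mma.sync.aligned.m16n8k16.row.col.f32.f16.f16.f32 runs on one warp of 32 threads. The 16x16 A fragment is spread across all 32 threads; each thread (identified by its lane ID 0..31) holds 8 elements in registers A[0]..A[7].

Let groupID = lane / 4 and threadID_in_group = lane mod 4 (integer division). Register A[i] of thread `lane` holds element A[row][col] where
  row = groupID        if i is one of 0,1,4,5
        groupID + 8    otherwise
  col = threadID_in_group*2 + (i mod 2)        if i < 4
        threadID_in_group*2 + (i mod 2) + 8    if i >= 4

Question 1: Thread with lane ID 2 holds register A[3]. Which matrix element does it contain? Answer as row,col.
lane 2: g=0 (2/4), t=2 (2%4)
i=3: r=0+8=8, c=2*2+1+0=5

8,5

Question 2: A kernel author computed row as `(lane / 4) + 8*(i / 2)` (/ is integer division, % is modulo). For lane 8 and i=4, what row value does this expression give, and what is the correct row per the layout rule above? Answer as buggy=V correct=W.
`(lane / 4) + 8*(i / 2)`[8,4]⇒18
L=8⇒gr=8>>2=2, th=8&3=0
[4]⇒row 2+0=2  col 0·2+0+8=8
row: 18 vs 2

buggy=18 correct=2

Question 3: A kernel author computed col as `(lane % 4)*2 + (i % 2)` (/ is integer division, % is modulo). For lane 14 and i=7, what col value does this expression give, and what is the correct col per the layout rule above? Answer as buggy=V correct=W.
buggy=5 correct=13

`(lane % 4)*2 + (i % 2)`[14,7]->5
L=14->g=14>>2=3, t=14&3=2
[7]->row 3+8=11  col 2·2+1+8=13
col: 5 vs 13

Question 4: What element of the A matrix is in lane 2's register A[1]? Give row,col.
lane 2: grp=0 (2/4), tig=2 (2%4)
i=1: r=0+0=0, c=2*2+1+0=5

0,5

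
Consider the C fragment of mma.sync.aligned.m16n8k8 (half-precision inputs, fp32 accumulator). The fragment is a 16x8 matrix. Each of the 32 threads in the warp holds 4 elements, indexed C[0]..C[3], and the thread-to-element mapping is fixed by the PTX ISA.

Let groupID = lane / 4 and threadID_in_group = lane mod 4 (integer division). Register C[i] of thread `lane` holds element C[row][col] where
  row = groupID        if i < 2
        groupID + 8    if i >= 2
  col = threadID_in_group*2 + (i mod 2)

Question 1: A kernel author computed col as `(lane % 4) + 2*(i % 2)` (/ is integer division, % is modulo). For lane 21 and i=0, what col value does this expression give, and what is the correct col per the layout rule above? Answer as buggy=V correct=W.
buggy=1 correct=2

`(lane % 4) + 2*(i % 2)`[21,0]⇒1
lane 21⇒21/4=5, 21 mod 4=1
i=0  r:5+0⇒5  c:2·1+0⇒2
col: 1 vs 2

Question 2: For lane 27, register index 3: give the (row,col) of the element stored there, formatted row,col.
L=27⇒gr=27>>2=6, th=27&3=3
[3]⇒row 6+8=14  col 3·2+1=7

14,7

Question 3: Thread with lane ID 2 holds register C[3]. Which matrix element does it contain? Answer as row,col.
8,5

lane 2=>2/4=0, 2 mod 4=2
i=3  r:0+8=>8  c:2·2+1=>5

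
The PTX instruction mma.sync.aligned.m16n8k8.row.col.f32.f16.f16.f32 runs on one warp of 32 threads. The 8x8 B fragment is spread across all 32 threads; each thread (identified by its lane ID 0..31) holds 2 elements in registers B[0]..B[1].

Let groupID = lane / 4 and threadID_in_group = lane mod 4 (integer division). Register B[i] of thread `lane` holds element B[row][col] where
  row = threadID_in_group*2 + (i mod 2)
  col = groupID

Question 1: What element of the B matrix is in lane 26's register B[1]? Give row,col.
5,6

lane 26: gid=6 (26/4), tid=2 (26%4)
i=1: r=2*2+1=5, c=gid=6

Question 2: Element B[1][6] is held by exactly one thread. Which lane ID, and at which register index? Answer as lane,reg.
c=6->g=6  r=1->t=0,b0=1
L=6*4+0=24  i=1=1

24,1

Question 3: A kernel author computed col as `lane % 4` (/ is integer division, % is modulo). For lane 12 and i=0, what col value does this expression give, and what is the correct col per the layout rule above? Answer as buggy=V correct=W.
`lane % 4`[12,0]⇒0
lane 12⇒12/4=3, 12 mod 4=0
i=0  r:2·0+0⇒0  c:3
col: 0 vs 3

buggy=0 correct=3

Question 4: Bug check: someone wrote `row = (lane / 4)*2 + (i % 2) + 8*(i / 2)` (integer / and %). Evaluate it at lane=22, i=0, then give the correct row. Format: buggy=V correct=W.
`(lane / 4)*2 + (i % 2) + 8*(i / 2)`[22,0]->10
22: g=5,t=2
[0] (2*2+0,5) = (4,5)
row: 10 vs 4

buggy=10 correct=4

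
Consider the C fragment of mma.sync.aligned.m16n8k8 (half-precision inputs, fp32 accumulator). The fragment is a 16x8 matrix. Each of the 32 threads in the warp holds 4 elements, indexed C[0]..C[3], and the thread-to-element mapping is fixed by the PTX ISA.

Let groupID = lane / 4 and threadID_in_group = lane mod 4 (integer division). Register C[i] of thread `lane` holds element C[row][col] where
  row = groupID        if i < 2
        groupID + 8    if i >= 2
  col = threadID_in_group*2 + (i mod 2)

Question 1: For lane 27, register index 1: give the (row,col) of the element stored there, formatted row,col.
lane 27: G=6 (27/4), T=3 (27%4)
i=1: r=6+0=6, c=3*2+1=7

6,7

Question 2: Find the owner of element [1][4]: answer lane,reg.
6,0

r=1→G=1,rhi=0  c=4→T=2,p=0
L=1*4+2=6  i=0*2+0=0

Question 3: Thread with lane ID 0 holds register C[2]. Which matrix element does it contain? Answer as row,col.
lane 0: g=0 (0/4), t=0 (0%4)
i=2: r=0+8=8, c=0*2+0=0

8,0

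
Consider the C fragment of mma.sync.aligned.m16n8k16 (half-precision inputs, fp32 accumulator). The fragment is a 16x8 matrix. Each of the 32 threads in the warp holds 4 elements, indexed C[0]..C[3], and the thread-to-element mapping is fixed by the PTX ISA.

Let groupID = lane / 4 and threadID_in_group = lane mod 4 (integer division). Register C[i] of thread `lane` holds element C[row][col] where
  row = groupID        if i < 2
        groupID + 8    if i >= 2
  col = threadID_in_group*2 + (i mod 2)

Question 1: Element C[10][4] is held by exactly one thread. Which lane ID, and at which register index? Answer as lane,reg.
10,2

r=10->g=2,rb=1  c=4->t=2,b0=0
L=2*4+2=10  i=1*2+0=2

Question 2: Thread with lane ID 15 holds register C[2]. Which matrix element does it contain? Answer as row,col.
11,6

lane 15: gr=3 (15/4), th=3 (15%4)
i=2: r=3+8=11, c=3*2+0=6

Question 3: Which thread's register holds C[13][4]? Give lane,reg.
r:13=>grp=5,rB=1  c:4=>tig=2,lo=0
L=5*4+2=22  i=1*2+0=2

22,2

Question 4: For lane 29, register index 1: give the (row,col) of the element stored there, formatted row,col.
L=29->gid=29>>2=7, tid=29&3=1
[1]->row 7+0=7  col 1·2+1=3

7,3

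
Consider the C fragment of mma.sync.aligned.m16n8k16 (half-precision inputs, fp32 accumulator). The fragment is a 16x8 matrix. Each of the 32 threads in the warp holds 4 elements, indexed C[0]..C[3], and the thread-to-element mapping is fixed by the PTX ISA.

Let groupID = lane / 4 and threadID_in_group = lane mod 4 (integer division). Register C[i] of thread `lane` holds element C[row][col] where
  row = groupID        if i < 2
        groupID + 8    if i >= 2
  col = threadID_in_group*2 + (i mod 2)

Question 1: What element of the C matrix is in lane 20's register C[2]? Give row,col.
13,0

lane 20->20/4=5, 20 mod 4=0
i=2  r:5+8->13  c:2·0+0->0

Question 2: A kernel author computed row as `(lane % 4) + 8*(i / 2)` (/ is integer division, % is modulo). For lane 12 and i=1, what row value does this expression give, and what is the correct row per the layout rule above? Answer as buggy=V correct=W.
`(lane % 4) + 8*(i / 2)`[12,1]⇒0
L=12⇒gr=12>>2=3, th=12&3=0
[1]⇒row 3+0=3  col 0·2+1=1
row: 0 vs 3

buggy=0 correct=3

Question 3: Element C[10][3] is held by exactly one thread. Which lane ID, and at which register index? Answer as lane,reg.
9,3

r=10⇒gr=2,Rb=1  c=3⇒th=1,odd=1
L=2*4+1=9  i=1*2+1=3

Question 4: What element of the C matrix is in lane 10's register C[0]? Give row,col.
2,4

L=10=>grp=10>>2=2, tig=10&3=2
[0]=>row 2+0=2  col 2·2+0=4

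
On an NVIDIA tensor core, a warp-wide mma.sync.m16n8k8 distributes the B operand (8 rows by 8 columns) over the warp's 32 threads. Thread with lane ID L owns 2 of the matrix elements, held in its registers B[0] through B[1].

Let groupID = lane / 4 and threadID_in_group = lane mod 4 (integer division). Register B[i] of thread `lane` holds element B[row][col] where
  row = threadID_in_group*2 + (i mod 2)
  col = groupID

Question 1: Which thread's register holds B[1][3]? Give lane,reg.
12,1

c:3=>grp=3  r:1=>tig=0,lo=1
L=3*4+0=12  i=1=1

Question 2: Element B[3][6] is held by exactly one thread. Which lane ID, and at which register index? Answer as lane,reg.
25,1

c=6⇒gr=6  r=3⇒th=1,odd=1
L=6*4+1=25  i=1=1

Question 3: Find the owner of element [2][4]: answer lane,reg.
c:4=>grp=4  r:2=>tig=1,lo=0
L=4*4+1=17  i=0=0

17,0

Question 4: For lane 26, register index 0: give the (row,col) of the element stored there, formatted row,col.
4,6

L=26⇒gr=26>>2=6, th=26&3=2
[0]⇒row 2·2+0=4  col gr=6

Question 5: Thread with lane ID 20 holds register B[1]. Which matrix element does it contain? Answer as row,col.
1,5

lane 20: gr=5 (20/4), th=0 (20%4)
i=1: r=0*2+1=1, c=gr=5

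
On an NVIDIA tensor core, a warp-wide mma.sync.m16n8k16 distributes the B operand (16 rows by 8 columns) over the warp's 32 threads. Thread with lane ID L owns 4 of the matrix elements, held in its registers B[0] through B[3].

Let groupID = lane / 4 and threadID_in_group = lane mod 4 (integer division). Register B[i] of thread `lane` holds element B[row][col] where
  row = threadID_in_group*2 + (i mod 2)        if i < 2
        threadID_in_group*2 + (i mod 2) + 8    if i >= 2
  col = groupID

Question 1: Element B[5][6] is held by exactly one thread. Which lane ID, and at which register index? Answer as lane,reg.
c:6=>grp=6  r:5=>rB=0,tig=2,lo=1
L=6*4+2=26  i=0*2+1=1

26,1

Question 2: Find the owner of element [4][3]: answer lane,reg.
14,0

c=3⇒gr=3  r=4⇒Rb=0,th=2,odd=0
L=3*4+2=14  i=0*2+0=0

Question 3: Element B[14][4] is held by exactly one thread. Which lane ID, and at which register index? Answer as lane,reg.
c=4->g=4  r=14->rb=1,t=3,b0=0
L=4*4+3=19  i=1*2+0=2

19,2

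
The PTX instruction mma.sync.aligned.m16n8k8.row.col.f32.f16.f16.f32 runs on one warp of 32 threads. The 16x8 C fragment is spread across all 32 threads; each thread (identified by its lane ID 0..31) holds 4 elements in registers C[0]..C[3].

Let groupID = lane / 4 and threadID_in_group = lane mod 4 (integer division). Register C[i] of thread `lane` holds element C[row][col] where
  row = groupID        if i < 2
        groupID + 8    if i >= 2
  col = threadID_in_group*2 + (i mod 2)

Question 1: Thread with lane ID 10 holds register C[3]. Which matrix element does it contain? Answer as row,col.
10,5

10: G=2,T=2
[3] (2+8,2*2+1) = (10,5)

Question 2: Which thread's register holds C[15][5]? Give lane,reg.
30,3

r:15=>grp=7,rB=1  c:5=>tig=2,lo=1
L=7*4+2=30  i=1*2+1=3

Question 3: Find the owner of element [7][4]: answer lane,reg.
30,0

r=7⇒gr=7,Rb=0  c=4⇒th=2,odd=0
L=7*4+2=30  i=0*2+0=0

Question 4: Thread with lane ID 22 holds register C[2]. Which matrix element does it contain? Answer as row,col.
13,4

22: G=5,T=2
[2] (5+8,2*2+0) = (13,4)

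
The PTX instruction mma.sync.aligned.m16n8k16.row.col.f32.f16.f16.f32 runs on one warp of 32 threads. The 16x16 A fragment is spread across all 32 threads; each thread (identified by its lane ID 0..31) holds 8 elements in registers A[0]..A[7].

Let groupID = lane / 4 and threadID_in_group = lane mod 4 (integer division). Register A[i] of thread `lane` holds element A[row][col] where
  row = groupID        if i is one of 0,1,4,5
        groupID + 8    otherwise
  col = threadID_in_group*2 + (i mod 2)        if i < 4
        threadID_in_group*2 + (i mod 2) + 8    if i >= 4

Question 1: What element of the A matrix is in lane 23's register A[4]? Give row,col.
5,14

23: gr=5,th=3
[4] (5+0,3*2+0+8) = (5,14)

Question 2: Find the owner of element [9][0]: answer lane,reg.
r: 9->gid=1,r8=1  c: 0->c8=0,tid=0,i&1=0
L=1*4+0=4  i=0*4+1*2+0=2

4,2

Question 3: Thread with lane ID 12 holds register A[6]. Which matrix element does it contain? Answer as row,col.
11,8

12: gr=3,th=0
[6] (3+8,0*2+0+8) = (11,8)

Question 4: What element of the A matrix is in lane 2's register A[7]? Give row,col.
2: G=0,T=2
[7] (0+8,2*2+1+8) = (8,13)

8,13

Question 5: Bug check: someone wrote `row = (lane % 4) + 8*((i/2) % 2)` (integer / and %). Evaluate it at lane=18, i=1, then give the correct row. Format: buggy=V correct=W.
buggy=2 correct=4

`(lane % 4) + 8*((i/2) % 2)`[18,1]→2
L=18→G=18>>2=4, T=18&3=2
[1]→row 4+0=4  col 2·2+1+0=5
row: 2 vs 4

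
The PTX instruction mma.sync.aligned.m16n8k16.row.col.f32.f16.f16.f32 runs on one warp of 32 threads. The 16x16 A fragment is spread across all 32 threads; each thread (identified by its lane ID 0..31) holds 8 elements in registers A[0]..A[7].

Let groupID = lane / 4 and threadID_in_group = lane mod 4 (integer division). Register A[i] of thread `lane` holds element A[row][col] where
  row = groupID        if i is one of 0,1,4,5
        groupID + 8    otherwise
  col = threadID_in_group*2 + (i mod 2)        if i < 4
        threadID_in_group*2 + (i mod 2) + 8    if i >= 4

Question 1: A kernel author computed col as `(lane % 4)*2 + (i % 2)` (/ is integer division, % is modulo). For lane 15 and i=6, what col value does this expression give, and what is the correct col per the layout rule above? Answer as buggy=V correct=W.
buggy=6 correct=14

`(lane % 4)*2 + (i % 2)`[15,6]->6
15: g=3,t=3
[6] (3+8,3*2+0+8) = (11,14)
col: 6 vs 14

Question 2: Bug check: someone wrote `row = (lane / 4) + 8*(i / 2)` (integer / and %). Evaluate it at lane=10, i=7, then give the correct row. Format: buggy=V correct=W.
buggy=26 correct=10

`(lane / 4) + 8*(i / 2)`[10,7]⇒26
L=10⇒gr=10>>2=2, th=10&3=2
[7]⇒row 2+8=10  col 2·2+1+8=13
row: 26 vs 10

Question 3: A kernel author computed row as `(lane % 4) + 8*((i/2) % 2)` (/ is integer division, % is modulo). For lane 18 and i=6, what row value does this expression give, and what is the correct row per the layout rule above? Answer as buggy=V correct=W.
buggy=10 correct=12

`(lane % 4) + 8*((i/2) % 2)`[18,6]→10
L=18→G=18>>2=4, T=18&3=2
[6]→row 4+8=12  col 2·2+0+8=12
row: 10 vs 12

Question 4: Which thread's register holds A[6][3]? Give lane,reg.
25,1

r: 6->gid=6,r8=0  c: 3->c8=0,tid=1,i&1=1
L=6*4+1=25  i=0*4+0*2+1=1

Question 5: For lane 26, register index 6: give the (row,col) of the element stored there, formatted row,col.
lane 26=>26/4=6, 26 mod 4=2
i=6  r:6+8=>14  c:2·2+0+8=>12

14,12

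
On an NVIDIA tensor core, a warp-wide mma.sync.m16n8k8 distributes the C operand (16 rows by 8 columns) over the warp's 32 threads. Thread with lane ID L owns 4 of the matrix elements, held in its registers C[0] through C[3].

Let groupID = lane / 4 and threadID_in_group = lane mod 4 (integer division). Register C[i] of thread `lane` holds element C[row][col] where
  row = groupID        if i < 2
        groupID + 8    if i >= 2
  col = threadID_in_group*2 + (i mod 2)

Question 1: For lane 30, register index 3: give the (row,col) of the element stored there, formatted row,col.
lane 30: G=7 (30/4), T=2 (30%4)
i=3: r=7+8=15, c=2*2+1=5

15,5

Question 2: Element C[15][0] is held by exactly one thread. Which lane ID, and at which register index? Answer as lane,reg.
r: 15->gid=7,r8=1  c: 0->tid=0,i&1=0
L=7*4+0=28  i=1*2+0=2

28,2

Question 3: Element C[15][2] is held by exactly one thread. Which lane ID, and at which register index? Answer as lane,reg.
29,2

r:15=>grp=7,rB=1  c:2=>tig=1,lo=0
L=7*4+1=29  i=1*2+0=2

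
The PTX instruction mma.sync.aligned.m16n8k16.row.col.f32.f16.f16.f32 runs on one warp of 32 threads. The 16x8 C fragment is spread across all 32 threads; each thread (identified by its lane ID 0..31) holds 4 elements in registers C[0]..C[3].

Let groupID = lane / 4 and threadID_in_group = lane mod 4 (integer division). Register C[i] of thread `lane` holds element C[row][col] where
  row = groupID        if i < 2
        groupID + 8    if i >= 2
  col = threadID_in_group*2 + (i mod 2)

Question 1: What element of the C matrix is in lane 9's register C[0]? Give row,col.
lane 9=>9/4=2, 9 mod 4=1
i=0  r:2+0=>2  c:2·1+0=>2

2,2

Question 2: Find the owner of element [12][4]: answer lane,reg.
18,2

r=12→G=4,rhi=1  c=4→T=2,p=0
L=4*4+2=18  i=1*2+0=2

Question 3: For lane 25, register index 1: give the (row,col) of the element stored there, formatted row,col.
6,3

L=25->g=25>>2=6, t=25&3=1
[1]->row 6+0=6  col 1·2+1=3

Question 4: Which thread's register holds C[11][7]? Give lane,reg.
r=11⇒gr=3,Rb=1  c=7⇒th=3,odd=1
L=3*4+3=15  i=1*2+1=3

15,3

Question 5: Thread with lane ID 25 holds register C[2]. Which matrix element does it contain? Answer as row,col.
lane 25: gid=6 (25/4), tid=1 (25%4)
i=2: r=6+8=14, c=1*2+0=2

14,2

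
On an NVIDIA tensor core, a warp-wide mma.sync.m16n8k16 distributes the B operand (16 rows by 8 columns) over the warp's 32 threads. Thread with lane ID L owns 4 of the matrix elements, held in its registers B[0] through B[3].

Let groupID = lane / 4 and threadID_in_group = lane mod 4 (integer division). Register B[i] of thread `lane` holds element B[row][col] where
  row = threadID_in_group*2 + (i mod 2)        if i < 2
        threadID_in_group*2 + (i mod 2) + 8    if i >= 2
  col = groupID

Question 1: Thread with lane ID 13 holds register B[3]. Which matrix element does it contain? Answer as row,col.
lane 13->13/4=3, 13 mod 4=1
i=3  r:2·1+1+8->11  c:3

11,3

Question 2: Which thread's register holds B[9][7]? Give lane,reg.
c=7->g=7  r=9->rb=1,t=0,b0=1
L=7*4+0=28  i=1*2+1=3

28,3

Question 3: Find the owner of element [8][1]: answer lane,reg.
4,2

c: 1->gid=1  r: 8->r8=1,tid=0,i&1=0
L=1*4+0=4  i=1*2+0=2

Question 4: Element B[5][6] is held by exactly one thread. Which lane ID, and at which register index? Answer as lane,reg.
26,1

c=6⇒gr=6  r=5⇒Rb=0,th=2,odd=1
L=6*4+2=26  i=0*2+1=1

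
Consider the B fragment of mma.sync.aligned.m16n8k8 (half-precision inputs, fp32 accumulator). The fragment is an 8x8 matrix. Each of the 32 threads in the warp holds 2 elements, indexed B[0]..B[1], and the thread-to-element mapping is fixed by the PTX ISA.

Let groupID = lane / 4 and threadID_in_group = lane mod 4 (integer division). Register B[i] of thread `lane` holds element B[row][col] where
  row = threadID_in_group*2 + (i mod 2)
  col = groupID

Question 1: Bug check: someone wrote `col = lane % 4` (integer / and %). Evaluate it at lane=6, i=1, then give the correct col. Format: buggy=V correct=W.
`lane % 4`[6,1]→2
lane 6→6/4=1, 6 mod 4=2
i=1  r:2·2+1→5  c:1
col: 2 vs 1

buggy=2 correct=1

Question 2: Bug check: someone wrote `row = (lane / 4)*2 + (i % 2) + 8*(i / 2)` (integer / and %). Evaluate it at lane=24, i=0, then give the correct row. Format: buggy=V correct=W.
`(lane / 4)*2 + (i % 2) + 8*(i / 2)`[24,0]->12
lane 24: g=6 (24/4), t=0 (24%4)
i=0: r=0*2+0=0, c=g=6
row: 12 vs 0

buggy=12 correct=0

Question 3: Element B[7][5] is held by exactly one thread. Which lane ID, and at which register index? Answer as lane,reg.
23,1

c=5⇒gr=5  r=7⇒th=3,odd=1
L=5*4+3=23  i=1=1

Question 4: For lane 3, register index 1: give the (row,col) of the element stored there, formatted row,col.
7,0

3: grp=0,tig=3
[1] (3*2+1,0) = (7,0)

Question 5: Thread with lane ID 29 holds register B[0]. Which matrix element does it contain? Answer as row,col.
lane 29: grp=7 (29/4), tig=1 (29%4)
i=0: r=1*2+0=2, c=grp=7

2,7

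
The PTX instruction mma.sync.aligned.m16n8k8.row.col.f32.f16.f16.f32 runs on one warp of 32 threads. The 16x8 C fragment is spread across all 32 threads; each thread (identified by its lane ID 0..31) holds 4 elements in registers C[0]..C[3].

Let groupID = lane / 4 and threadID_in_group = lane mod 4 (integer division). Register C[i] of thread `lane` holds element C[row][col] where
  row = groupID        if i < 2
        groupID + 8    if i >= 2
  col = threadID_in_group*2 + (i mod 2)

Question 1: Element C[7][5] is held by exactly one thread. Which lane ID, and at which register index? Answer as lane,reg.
30,1

r: 7->gid=7,r8=0  c: 5->tid=2,i&1=1
L=7*4+2=30  i=0*2+1=1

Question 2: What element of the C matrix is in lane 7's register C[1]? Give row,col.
7: gr=1,th=3
[1] (1+0,3*2+1) = (1,7)

1,7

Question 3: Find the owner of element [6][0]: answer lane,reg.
24,0

r=6→G=6,rhi=0  c=0→T=0,p=0
L=6*4+0=24  i=0*2+0=0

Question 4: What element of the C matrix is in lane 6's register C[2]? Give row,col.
6: gr=1,th=2
[2] (1+8,2*2+0) = (9,4)

9,4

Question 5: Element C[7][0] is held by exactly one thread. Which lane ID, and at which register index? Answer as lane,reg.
r=7⇒gr=7,Rb=0  c=0⇒th=0,odd=0
L=7*4+0=28  i=0*2+0=0

28,0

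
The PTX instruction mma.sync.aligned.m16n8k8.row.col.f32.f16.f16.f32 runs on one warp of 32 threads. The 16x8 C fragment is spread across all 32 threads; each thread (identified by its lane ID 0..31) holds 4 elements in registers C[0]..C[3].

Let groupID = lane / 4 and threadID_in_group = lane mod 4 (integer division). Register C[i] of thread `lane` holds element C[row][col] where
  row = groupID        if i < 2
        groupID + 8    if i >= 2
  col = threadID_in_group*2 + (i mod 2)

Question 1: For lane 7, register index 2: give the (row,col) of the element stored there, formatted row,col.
9,6

lane 7=>7/4=1, 7 mod 4=3
i=2  r:1+8=>9  c:2·3+0=>6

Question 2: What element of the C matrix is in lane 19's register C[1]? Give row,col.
lane 19: G=4 (19/4), T=3 (19%4)
i=1: r=4+0=4, c=3*2+1=7

4,7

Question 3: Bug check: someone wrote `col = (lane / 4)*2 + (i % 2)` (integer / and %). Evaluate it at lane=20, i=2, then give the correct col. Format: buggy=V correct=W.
`(lane / 4)*2 + (i % 2)`[20,2]→10
lane 20: G=5 (20/4), T=0 (20%4)
i=2: r=5+8=13, c=0*2+0=0
col: 10 vs 0

buggy=10 correct=0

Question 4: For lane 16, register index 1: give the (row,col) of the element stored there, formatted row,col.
4,1

lane 16: G=4 (16/4), T=0 (16%4)
i=1: r=4+0=4, c=0*2+1=1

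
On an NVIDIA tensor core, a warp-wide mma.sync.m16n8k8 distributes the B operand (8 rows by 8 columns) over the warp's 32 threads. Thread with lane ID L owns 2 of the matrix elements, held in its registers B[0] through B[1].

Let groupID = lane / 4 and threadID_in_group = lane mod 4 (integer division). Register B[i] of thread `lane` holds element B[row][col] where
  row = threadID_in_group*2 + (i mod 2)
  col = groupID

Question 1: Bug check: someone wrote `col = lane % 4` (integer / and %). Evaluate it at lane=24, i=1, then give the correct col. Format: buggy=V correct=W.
`lane % 4`[24,1]=>0
24: grp=6,tig=0
[1] (0*2+1,6) = (1,6)
col: 0 vs 6

buggy=0 correct=6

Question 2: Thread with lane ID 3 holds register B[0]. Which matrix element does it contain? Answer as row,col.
6,0

lane 3: grp=0 (3/4), tig=3 (3%4)
i=0: r=3*2+0=6, c=grp=0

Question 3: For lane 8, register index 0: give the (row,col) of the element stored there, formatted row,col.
lane 8=>8/4=2, 8 mod 4=0
i=0  r:2·0+0=>0  c:2

0,2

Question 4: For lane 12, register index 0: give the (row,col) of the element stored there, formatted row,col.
0,3

lane 12: grp=3 (12/4), tig=0 (12%4)
i=0: r=0*2+0=0, c=grp=3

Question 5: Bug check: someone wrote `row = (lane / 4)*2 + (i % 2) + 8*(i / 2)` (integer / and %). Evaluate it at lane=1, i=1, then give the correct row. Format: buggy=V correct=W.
`(lane / 4)*2 + (i % 2) + 8*(i / 2)`[1,1]=>1
L=1=>grp=1>>2=0, tig=1&3=1
[1]=>row 1·2+1=3  col grp=0
row: 1 vs 3

buggy=1 correct=3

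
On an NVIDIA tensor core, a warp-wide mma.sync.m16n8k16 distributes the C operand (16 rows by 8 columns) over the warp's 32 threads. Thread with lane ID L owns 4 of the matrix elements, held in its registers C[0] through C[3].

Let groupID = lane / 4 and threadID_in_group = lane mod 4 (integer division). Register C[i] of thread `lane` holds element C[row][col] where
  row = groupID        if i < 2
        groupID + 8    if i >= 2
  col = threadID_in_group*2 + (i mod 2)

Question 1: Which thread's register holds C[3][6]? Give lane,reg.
15,0

r: 3->gid=3,r8=0  c: 6->tid=3,i&1=0
L=3*4+3=15  i=0*2+0=0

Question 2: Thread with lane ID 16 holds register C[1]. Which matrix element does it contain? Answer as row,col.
L=16->gid=16>>2=4, tid=16&3=0
[1]->row 4+0=4  col 0·2+1=1

4,1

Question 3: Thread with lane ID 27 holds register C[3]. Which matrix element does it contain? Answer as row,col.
L=27→G=27>>2=6, T=27&3=3
[3]→row 6+8=14  col 3·2+1=7

14,7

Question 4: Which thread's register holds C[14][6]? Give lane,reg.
r=14→G=6,rhi=1  c=6→T=3,p=0
L=6*4+3=27  i=1*2+0=2

27,2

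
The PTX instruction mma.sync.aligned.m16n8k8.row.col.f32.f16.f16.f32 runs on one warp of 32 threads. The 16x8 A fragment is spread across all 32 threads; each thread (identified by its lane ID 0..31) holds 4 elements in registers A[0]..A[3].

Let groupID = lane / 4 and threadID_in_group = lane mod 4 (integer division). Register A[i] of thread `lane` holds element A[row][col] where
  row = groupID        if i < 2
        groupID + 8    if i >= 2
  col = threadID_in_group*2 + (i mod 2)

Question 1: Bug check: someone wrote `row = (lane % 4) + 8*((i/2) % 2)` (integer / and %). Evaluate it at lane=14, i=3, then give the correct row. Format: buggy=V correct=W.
`(lane % 4) + 8*((i/2) % 2)`[14,3]→10
lane 14: G=3 (14/4), T=2 (14%4)
i=3: r=3+8=11, c=2*2+1=5
row: 10 vs 11

buggy=10 correct=11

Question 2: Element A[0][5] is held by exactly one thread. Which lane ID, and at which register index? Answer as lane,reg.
2,1

r: 0->gid=0,r8=0  c: 5->tid=2,i&1=1
L=0*4+2=2  i=0*2+1=1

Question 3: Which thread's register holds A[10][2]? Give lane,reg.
9,2

r=10→G=2,rhi=1  c=2→T=1,p=0
L=2*4+1=9  i=1*2+0=2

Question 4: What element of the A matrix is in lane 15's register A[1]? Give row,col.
L=15->g=15>>2=3, t=15&3=3
[1]->row 3+0=3  col 3·2+1=7

3,7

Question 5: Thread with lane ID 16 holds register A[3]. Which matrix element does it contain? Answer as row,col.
12,1

L=16⇒gr=16>>2=4, th=16&3=0
[3]⇒row 4+8=12  col 0·2+1=1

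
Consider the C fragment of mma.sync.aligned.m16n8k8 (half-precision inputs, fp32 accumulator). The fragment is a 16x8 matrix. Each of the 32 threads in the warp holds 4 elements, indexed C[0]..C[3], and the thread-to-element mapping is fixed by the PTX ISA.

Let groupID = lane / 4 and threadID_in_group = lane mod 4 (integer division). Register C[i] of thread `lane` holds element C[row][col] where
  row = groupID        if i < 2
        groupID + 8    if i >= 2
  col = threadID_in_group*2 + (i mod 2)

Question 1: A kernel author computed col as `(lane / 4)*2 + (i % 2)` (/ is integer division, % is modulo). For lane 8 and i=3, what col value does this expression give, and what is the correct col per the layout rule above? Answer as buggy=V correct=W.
buggy=5 correct=1

`(lane / 4)*2 + (i % 2)`[8,3]⇒5
8: gr=2,th=0
[3] (2+8,0*2+1) = (10,1)
col: 5 vs 1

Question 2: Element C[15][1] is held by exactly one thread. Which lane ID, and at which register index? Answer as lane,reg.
28,3

r: 15->gid=7,r8=1  c: 1->tid=0,i&1=1
L=7*4+0=28  i=1*2+1=3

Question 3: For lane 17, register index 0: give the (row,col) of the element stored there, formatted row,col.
4,2

L=17⇒gr=17>>2=4, th=17&3=1
[0]⇒row 4+0=4  col 1·2+0=2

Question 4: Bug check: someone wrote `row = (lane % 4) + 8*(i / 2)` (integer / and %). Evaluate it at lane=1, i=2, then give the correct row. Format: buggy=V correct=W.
buggy=9 correct=8

`(lane % 4) + 8*(i / 2)`[1,2]⇒9
lane 1⇒1/4=0, 1 mod 4=1
i=2  r:0+8⇒8  c:2·1+0⇒2
row: 9 vs 8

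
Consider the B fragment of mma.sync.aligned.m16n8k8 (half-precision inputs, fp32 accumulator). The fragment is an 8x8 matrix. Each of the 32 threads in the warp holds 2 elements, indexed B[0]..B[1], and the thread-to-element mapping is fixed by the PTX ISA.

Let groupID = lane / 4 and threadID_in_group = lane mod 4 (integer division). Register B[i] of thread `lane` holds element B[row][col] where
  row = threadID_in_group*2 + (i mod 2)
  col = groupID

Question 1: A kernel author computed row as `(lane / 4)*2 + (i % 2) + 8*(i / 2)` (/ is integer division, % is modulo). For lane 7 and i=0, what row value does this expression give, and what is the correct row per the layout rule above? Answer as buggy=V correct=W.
`(lane / 4)*2 + (i % 2) + 8*(i / 2)`[7,0]=>2
lane 7: grp=1 (7/4), tig=3 (7%4)
i=0: r=3*2+0=6, c=grp=1
row: 2 vs 6

buggy=2 correct=6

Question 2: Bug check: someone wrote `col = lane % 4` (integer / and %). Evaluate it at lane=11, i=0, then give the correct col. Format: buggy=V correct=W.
`lane % 4`[11,0]->3
L=11->g=11>>2=2, t=11&3=3
[0]->row 3·2+0=6  col g=2
col: 3 vs 2

buggy=3 correct=2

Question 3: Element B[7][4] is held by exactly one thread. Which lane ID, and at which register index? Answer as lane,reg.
19,1

c:4=>grp=4  r:7=>tig=3,lo=1
L=4*4+3=19  i=1=1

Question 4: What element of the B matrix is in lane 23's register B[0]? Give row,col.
23: gid=5,tid=3
[0] (3*2+0,5) = (6,5)

6,5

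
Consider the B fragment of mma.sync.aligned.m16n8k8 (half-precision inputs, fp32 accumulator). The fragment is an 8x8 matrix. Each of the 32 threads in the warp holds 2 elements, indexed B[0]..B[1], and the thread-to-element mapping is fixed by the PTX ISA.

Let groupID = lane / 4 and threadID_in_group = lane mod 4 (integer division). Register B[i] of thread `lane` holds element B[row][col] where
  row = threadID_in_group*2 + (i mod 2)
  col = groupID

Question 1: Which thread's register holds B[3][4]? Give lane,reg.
c:4=>grp=4  r:3=>tig=1,lo=1
L=4*4+1=17  i=1=1

17,1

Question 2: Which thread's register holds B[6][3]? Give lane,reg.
c:3=>grp=3  r:6=>tig=3,lo=0
L=3*4+3=15  i=0=0

15,0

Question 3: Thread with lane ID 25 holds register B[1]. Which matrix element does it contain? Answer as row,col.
3,6

25: gid=6,tid=1
[1] (1*2+1,6) = (3,6)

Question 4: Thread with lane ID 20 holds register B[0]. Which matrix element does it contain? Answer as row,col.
20: gr=5,th=0
[0] (0*2+0,5) = (0,5)

0,5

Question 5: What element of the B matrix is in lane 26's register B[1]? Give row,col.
5,6

L=26->gid=26>>2=6, tid=26&3=2
[1]->row 2·2+1=5  col gid=6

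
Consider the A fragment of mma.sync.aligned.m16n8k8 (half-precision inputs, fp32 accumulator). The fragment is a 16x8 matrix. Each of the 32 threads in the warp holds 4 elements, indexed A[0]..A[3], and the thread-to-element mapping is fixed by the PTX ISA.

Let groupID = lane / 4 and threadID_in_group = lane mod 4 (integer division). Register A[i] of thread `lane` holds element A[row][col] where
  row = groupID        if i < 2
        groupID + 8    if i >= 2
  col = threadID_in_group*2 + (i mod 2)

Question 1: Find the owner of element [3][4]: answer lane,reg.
r:3=>grp=3,rB=0  c:4=>tig=2,lo=0
L=3*4+2=14  i=0*2+0=0

14,0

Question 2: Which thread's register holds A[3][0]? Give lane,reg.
r: 3->gid=3,r8=0  c: 0->tid=0,i&1=0
L=3*4+0=12  i=0*2+0=0

12,0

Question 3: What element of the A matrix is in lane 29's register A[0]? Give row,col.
7,2

lane 29→29/4=7, 29 mod 4=1
i=0  r:7+0→7  c:2·1+0→2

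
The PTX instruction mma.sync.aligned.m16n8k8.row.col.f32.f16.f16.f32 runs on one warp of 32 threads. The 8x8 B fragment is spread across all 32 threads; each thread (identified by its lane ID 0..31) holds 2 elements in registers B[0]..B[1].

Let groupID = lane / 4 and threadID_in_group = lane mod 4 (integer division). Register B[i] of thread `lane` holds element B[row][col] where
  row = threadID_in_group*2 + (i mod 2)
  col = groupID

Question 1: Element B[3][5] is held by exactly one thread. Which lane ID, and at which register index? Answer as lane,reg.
c: 5->gid=5  r: 3->tid=1,i&1=1
L=5*4+1=21  i=1=1

21,1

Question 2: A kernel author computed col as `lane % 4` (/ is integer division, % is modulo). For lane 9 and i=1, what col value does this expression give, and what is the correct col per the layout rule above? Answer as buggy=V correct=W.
buggy=1 correct=2

`lane % 4`[9,1]=>1
L=9=>grp=9>>2=2, tig=9&3=1
[1]=>row 1·2+1=3  col grp=2
col: 1 vs 2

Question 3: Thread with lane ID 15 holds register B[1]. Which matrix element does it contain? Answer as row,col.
15: gid=3,tid=3
[1] (3*2+1,3) = (7,3)

7,3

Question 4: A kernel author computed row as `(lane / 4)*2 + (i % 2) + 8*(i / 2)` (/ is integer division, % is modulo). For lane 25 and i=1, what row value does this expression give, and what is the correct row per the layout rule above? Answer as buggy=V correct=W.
buggy=13 correct=3

`(lane / 4)*2 + (i % 2) + 8*(i / 2)`[25,1]->13
25: gid=6,tid=1
[1] (1*2+1,6) = (3,6)
row: 13 vs 3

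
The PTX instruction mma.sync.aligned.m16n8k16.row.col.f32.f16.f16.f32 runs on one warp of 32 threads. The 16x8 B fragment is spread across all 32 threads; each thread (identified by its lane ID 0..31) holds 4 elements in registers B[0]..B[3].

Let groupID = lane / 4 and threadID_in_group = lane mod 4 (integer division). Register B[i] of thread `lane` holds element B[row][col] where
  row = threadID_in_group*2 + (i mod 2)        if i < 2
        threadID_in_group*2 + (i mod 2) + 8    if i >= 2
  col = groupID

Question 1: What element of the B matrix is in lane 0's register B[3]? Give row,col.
9,0

lane 0: gr=0 (0/4), th=0 (0%4)
i=3: r=0*2+1+8=9, c=gr=0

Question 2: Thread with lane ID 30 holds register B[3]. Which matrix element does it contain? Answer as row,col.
lane 30->30/4=7, 30 mod 4=2
i=3  r:2·2+1+8->13  c:7

13,7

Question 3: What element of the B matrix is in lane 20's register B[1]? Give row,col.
1,5

lane 20→20/4=5, 20 mod 4=0
i=1  r:2·0+1+0→1  c:5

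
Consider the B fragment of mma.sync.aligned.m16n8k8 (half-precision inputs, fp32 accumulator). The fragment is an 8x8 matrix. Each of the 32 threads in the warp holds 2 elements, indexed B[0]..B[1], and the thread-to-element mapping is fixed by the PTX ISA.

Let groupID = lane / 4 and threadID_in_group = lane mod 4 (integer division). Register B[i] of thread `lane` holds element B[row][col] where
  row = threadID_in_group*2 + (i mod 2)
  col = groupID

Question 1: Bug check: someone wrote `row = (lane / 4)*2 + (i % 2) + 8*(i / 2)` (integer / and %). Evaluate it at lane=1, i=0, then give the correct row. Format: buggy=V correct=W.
`(lane / 4)*2 + (i % 2) + 8*(i / 2)`[1,0]->0
lane 1: gid=0 (1/4), tid=1 (1%4)
i=0: r=1*2+0=2, c=gid=0
row: 0 vs 2

buggy=0 correct=2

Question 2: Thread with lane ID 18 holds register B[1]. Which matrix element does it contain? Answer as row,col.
18: gr=4,th=2
[1] (2*2+1,4) = (5,4)

5,4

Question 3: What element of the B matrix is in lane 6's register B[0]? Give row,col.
lane 6=>6/4=1, 6 mod 4=2
i=0  r:2·2+0=>4  c:1

4,1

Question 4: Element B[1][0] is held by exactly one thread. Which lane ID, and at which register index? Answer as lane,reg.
c:0=>grp=0  r:1=>tig=0,lo=1
L=0*4+0=0  i=1=1

0,1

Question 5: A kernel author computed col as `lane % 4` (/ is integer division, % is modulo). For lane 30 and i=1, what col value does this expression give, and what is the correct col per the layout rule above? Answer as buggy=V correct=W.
buggy=2 correct=7

`lane % 4`[30,1]->2
lane 30: g=7 (30/4), t=2 (30%4)
i=1: r=2*2+1=5, c=g=7
col: 2 vs 7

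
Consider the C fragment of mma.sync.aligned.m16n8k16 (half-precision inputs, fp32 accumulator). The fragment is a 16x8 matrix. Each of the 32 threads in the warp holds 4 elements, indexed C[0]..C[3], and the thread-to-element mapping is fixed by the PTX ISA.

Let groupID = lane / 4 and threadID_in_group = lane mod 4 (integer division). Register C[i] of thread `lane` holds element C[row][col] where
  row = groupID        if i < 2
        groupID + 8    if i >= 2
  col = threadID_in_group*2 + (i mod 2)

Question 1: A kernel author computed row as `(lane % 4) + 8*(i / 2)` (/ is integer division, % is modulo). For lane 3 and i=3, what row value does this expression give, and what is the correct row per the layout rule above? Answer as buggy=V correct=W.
buggy=11 correct=8

`(lane % 4) + 8*(i / 2)`[3,3]⇒11
lane 3: gr=0 (3/4), th=3 (3%4)
i=3: r=0+8=8, c=3*2+1=7
row: 11 vs 8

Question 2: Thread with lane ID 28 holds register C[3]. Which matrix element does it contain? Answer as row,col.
L=28->g=28>>2=7, t=28&3=0
[3]->row 7+8=15  col 0·2+1=1

15,1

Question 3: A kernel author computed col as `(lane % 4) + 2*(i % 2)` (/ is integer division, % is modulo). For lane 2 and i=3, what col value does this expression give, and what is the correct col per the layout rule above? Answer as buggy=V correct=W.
buggy=4 correct=5

`(lane % 4) + 2*(i % 2)`[2,3]->4
lane 2: g=0 (2/4), t=2 (2%4)
i=3: r=0+8=8, c=2*2+1=5
col: 4 vs 5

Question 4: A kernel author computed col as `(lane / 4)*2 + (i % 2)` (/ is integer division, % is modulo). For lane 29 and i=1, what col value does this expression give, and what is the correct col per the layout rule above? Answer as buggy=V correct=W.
`(lane / 4)*2 + (i % 2)`[29,1]=>15
29: grp=7,tig=1
[1] (7+0,1*2+1) = (7,3)
col: 15 vs 3

buggy=15 correct=3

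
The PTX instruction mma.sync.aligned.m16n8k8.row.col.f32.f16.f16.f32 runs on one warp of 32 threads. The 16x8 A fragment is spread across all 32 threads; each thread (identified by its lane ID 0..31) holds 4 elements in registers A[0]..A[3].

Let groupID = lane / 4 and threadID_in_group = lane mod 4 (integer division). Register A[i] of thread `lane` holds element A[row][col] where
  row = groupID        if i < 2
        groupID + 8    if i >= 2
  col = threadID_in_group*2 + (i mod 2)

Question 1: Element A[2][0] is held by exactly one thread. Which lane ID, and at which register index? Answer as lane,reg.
8,0

r=2⇒gr=2,Rb=0  c=0⇒th=0,odd=0
L=2*4+0=8  i=0*2+0=0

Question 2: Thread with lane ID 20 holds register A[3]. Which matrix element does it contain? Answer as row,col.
lane 20: gr=5 (20/4), th=0 (20%4)
i=3: r=5+8=13, c=0*2+1=1

13,1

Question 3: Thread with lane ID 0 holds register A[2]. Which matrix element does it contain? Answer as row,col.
0: grp=0,tig=0
[2] (0+8,0*2+0) = (8,0)

8,0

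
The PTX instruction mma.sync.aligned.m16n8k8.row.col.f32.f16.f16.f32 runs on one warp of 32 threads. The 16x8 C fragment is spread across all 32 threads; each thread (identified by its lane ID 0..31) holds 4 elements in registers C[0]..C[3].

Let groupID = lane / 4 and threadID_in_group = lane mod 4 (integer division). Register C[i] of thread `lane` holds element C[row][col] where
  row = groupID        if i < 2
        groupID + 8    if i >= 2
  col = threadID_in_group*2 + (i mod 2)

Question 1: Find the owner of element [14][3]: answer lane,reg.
r: 14->gid=6,r8=1  c: 3->tid=1,i&1=1
L=6*4+1=25  i=1*2+1=3

25,3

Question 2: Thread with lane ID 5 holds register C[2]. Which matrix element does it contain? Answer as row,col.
5: grp=1,tig=1
[2] (1+8,1*2+0) = (9,2)

9,2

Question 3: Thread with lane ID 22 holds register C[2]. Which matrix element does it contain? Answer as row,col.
lane 22⇒22/4=5, 22 mod 4=2
i=2  r:5+8⇒13  c:2·2+0⇒4

13,4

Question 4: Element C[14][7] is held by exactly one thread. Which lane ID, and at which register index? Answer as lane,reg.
r=14⇒gr=6,Rb=1  c=7⇒th=3,odd=1
L=6*4+3=27  i=1*2+1=3

27,3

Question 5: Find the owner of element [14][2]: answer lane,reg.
r=14->g=6,rb=1  c=2->t=1,b0=0
L=6*4+1=25  i=1*2+0=2

25,2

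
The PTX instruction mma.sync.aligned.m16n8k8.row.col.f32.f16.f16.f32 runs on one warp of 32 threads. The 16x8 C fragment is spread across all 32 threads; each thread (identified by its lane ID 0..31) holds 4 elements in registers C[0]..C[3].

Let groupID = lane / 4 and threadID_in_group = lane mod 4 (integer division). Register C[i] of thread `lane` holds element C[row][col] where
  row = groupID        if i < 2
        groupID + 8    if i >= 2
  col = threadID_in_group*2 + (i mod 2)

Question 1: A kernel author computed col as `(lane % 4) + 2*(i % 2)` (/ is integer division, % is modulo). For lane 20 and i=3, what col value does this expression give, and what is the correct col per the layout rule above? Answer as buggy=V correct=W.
`(lane % 4) + 2*(i % 2)`[20,3]=>2
lane 20: grp=5 (20/4), tig=0 (20%4)
i=3: r=5+8=13, c=0*2+1=1
col: 2 vs 1

buggy=2 correct=1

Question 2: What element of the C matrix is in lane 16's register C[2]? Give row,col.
12,0

lane 16: gid=4 (16/4), tid=0 (16%4)
i=2: r=4+8=12, c=0*2+0=0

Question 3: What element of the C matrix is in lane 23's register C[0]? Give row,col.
5,6

lane 23: gid=5 (23/4), tid=3 (23%4)
i=0: r=5+0=5, c=3*2+0=6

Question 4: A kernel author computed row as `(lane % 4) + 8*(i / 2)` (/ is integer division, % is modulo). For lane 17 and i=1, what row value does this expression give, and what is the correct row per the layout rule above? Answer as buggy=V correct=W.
buggy=1 correct=4

`(lane % 4) + 8*(i / 2)`[17,1]⇒1
lane 17⇒17/4=4, 17 mod 4=1
i=1  r:4+0⇒4  c:2·1+1⇒3
row: 1 vs 4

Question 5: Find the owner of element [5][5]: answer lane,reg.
22,1

r=5⇒gr=5,Rb=0  c=5⇒th=2,odd=1
L=5*4+2=22  i=0*2+1=1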